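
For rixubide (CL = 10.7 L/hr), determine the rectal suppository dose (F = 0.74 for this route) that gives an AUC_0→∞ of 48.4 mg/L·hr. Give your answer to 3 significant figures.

Dose = 700 mg

Dose = CL × AUC_0→∞ / F
     = 10.7 × 48.4 / 0.74 = 699.838 mg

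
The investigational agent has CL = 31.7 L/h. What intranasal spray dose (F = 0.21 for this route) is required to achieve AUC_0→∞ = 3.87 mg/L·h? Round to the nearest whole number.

Dose = 584 mg

Dose = CL × AUC_0→∞ / F
     = 31.7 × 3.87 / 0.21 = 584.186 mg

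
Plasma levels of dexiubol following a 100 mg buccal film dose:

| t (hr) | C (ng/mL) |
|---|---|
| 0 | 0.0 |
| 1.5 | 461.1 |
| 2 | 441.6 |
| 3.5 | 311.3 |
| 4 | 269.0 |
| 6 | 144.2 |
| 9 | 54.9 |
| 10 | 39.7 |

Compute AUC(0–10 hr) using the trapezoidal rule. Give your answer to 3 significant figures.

Trapezoidal AUC_0→10:
  [0→1.5]: (0.0+461.1)/2 × 1.5 = 345.825
  [1.5→2]: (461.1+441.6)/2 × 0.5 = 225.675
  [2→3.5]: (441.6+311.3)/2 × 1.5 = 564.675
  [3.5→4]: (311.3+269.0)/2 × 0.5 = 145.075
  [4→6]: (269.0+144.2)/2 × 2 = 413.2
  [6→9]: (144.2+54.9)/2 × 3 = 298.65
  [9→10]: (54.9+39.7)/2 × 1 = 47.3
  Sum = 2040.4 ng/mL·hr

AUC = 2040 ng/mL·hr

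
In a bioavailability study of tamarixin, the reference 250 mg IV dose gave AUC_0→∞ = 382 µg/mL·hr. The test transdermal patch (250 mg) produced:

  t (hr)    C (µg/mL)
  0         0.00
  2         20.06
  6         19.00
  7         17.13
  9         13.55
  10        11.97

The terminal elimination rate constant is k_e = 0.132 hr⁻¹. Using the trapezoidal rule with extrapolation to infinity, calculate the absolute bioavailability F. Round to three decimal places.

Trapezoidal AUC_0→10 (transdermal patch):
  [0→2]: (0.00+20.06)/2 × 2 = 20.06
  [2→6]: (20.06+19.00)/2 × 4 = 78.12
  [6→7]: (19.00+17.13)/2 × 1 = 18.065
  [7→9]: (17.13+13.55)/2 × 2 = 30.68
  [9→10]: (13.55+11.97)/2 × 1 = 12.76
  Sum = 159.685 µg/mL·hr
Tail: C_last/k_e = 11.97/0.132 = 90.682
AUC_0→∞ (transdermal patch) = 159.685 + 90.682 = 250.367 µg/mL·hr
F = (AUC_ev/D_ev)/(AUC_iv/D_iv) = (250.367/250)/(382/250) = 1.001468/1.528 = 0.6554

F = 0.655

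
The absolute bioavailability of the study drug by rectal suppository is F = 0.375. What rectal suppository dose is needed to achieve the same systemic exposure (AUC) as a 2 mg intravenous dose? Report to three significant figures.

For equal systemic exposure: F × D_ev = D_iv
D_ev = D_iv / F = 2 / 0.375 = 5.33333 mg

D_rectal = 5.33 mg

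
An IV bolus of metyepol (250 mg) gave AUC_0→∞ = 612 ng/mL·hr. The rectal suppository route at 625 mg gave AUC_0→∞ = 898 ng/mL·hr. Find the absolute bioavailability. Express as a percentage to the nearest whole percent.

F = 59%

F = (AUC_ev / D_ev) / (AUC_iv / D_iv)
  = (898/625) / (612/250)
  = 1.4368 / 2.448 = 0.5869
  = 58.69%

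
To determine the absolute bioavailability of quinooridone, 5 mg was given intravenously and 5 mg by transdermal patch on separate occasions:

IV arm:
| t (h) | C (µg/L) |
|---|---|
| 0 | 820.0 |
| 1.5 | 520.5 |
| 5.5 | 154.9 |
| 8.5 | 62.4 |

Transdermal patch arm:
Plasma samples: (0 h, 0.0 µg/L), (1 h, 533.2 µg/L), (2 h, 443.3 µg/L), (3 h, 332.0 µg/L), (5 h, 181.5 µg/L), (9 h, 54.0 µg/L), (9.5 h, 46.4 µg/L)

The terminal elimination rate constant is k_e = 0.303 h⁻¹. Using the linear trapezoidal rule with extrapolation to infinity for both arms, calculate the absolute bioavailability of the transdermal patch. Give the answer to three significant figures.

Trapezoidal AUC_0→8.5 (IV):
  [0→1.5]: (820.0+520.5)/2 × 1.5 = 1005.375
  [1.5→5.5]: (520.5+154.9)/2 × 4 = 1350.8
  [5.5→8.5]: (154.9+62.4)/2 × 3 = 325.95
  Sum = 2682.125 µg/L·h
IV tail: 62.4/0.303 = 205.941; AUC_iv,0→∞ = 2682.125 + 205.941 = 2888.066 µg/L·h
Trapezoidal AUC_0→9.5 (transdermal patch):
  [0→1]: (0.0+533.2)/2 × 1 = 266.6
  [1→2]: (533.2+443.3)/2 × 1 = 488.25
  [2→3]: (443.3+332.0)/2 × 1 = 387.65
  [3→5]: (332.0+181.5)/2 × 2 = 513.5
  [5→9]: (181.5+54.0)/2 × 4 = 471.0
  [9→9.5]: (54.0+46.4)/2 × 0.5 = 25.1
  Sum = 2152.1 µg/L·h
transdermal patch tail: 46.4/0.303 = 153.135; AUC_ev,0→∞ = 2152.1 + 153.135 = 2305.235 µg/L·h
F = (AUC_ev/D_ev)/(AUC_iv/D_iv) = (2305.235/5)/(2888.066/5) = 461.047/577.6132 = 0.7982

F = 0.798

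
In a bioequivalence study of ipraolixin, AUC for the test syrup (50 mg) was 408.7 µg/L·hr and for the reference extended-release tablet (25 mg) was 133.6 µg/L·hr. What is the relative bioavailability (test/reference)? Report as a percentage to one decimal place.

F_rel = 153.0%

F_rel = (AUC_test/D_test) / (AUC_ref/D_ref)
      = (408.7/50) / (133.6/25)
      = 8.174 / 5.344 = 1.5296 = 152.96%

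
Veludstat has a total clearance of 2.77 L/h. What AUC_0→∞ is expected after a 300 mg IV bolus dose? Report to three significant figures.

AUC_0→∞ = Dose_iv / CL
        = 300 / 2.77 = 108.303 mg/L·h

AUC = 108 mg/L·h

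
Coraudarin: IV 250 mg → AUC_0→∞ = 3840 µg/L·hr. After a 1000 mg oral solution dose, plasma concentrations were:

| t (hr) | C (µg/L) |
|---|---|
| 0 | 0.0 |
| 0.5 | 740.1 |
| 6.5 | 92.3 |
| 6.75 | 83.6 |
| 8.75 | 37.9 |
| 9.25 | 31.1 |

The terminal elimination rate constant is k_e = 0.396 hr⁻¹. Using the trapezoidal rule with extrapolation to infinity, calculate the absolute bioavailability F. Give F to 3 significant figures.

F = 0.190

Trapezoidal AUC_0→9.25 (oral solution):
  [0→0.5]: (0.0+740.1)/2 × 0.5 = 185.025
  [0.5→6.5]: (740.1+92.3)/2 × 6 = 2497.2
  [6.5→6.75]: (92.3+83.6)/2 × 0.25 = 21.9875
  [6.75→8.75]: (83.6+37.9)/2 × 2 = 121.5
  [8.75→9.25]: (37.9+31.1)/2 × 0.5 = 17.25
  Sum = 2842.9625 µg/L·hr
Tail: C_last/k_e = 31.1/0.396 = 78.535
AUC_0→∞ (oral solution) = 2842.9625 + 78.535 = 2921.4975 µg/L·hr
F = (AUC_ev/D_ev)/(AUC_iv/D_iv) = (2921.4975/1000)/(3840/250) = 2.9214975/15.36 = 0.1902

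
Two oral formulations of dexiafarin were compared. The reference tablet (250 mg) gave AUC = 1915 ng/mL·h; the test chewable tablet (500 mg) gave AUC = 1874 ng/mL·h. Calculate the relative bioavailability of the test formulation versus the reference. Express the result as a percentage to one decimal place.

F_rel = 48.9%

F_rel = (AUC_test/D_test) / (AUC_ref/D_ref)
      = (1874/500) / (1915/250)
      = 3.748 / 7.66 = 0.4893 = 48.93%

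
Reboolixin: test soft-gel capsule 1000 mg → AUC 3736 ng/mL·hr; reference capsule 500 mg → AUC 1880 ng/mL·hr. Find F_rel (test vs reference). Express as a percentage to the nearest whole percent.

F_rel = (AUC_test/D_test) / (AUC_ref/D_ref)
      = (3736/1000) / (1880/500)
      = 3.736 / 3.76 = 0.9936 = 99.36%

F_rel = 99%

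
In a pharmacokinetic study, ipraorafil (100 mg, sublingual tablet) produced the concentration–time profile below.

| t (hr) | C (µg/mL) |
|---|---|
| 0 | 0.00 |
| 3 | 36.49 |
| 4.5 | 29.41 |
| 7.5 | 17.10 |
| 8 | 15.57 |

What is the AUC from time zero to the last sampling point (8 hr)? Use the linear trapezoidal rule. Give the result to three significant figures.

AUC = 182 µg/mL·hr

Trapezoidal AUC_0→8:
  [0→3]: (0.00+36.49)/2 × 3 = 54.735
  [3→4.5]: (36.49+29.41)/2 × 1.5 = 49.425
  [4.5→7.5]: (29.41+17.10)/2 × 3 = 69.765
  [7.5→8]: (17.10+15.57)/2 × 0.5 = 8.1675
  Sum = 182.0925 µg/mL·hr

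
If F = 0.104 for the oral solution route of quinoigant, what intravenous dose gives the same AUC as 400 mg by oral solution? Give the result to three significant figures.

Systemic exposure from an extravascular dose = F × D_ev, so the equivalent IV dose is F × D_ev.
D_iv = F × D_ev = 0.104 × 400 = 41.6 mg

D_iv = 41.6 mg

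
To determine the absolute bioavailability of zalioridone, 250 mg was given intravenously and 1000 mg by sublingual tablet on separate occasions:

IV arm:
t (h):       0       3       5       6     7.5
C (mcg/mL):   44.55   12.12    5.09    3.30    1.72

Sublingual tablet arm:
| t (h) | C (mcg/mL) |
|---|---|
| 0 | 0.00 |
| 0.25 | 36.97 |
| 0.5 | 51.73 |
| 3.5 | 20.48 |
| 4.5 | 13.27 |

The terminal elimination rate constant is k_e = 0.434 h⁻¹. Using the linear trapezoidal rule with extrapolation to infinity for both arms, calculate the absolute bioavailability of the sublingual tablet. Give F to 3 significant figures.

F = 0.376

Trapezoidal AUC_0→7.5 (IV):
  [0→3]: (44.55+12.12)/2 × 3 = 85.005
  [3→5]: (12.12+5.09)/2 × 2 = 17.21
  [5→6]: (5.09+3.30)/2 × 1 = 4.195
  [6→7.5]: (3.30+1.72)/2 × 1.5 = 3.765
  Sum = 110.175 mcg/mL·h
IV tail: 1.72/0.434 = 3.963; AUC_iv,0→∞ = 110.175 + 3.963 = 114.138 mcg/mL·h
Trapezoidal AUC_0→4.5 (sublingual tablet):
  [0→0.25]: (0.00+36.97)/2 × 0.25 = 4.62125
  [0.25→0.5]: (36.97+51.73)/2 × 0.25 = 11.0875
  [0.5→3.5]: (51.73+20.48)/2 × 3 = 108.315
  [3.5→4.5]: (20.48+13.27)/2 × 1 = 16.875
  Sum = 140.89875 mcg/mL·h
sublingual tablet tail: 13.27/0.434 = 30.576; AUC_ev,0→∞ = 140.89875 + 30.576 = 171.47475 mcg/mL·h
F = (AUC_ev/D_ev)/(AUC_iv/D_iv) = (171.47475/1000)/(114.138/250) = 0.17147475/0.456552 = 0.3756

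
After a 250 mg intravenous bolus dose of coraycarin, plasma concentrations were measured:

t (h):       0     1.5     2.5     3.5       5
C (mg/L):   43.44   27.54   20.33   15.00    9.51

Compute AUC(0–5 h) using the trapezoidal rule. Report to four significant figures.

AUC = 113.2 mg/L·h

Trapezoidal AUC_0→5:
  [0→1.5]: (43.44+27.54)/2 × 1.5 = 53.235
  [1.5→2.5]: (27.54+20.33)/2 × 1 = 23.935
  [2.5→3.5]: (20.33+15.00)/2 × 1 = 17.665
  [3.5→5]: (15.00+9.51)/2 × 1.5 = 18.3825
  Sum = 113.2175 mg/L·h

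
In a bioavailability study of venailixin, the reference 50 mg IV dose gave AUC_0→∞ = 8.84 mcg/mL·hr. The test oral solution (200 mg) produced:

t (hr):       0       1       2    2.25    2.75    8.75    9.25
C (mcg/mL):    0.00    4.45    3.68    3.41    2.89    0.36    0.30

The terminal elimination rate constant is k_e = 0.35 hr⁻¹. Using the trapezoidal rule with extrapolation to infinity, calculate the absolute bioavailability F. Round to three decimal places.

F = 0.552

Trapezoidal AUC_0→9.25 (oral solution):
  [0→1]: (0.00+4.45)/2 × 1 = 2.225
  [1→2]: (4.45+3.68)/2 × 1 = 4.065
  [2→2.25]: (3.68+3.41)/2 × 0.25 = 0.88625
  [2.25→2.75]: (3.41+2.89)/2 × 0.5 = 1.575
  [2.75→8.75]: (2.89+0.36)/2 × 6 = 9.75
  [8.75→9.25]: (0.36+0.30)/2 × 0.5 = 0.165
  Sum = 18.66625 mcg/mL·hr
Tail: C_last/k_e = 0.30/0.35 = 0.857
AUC_0→∞ (oral solution) = 18.66625 + 0.857 = 19.52325 mcg/mL·hr
F = (AUC_ev/D_ev)/(AUC_iv/D_iv) = (19.52325/200)/(8.84/50) = 0.09761625/0.1768 = 0.5521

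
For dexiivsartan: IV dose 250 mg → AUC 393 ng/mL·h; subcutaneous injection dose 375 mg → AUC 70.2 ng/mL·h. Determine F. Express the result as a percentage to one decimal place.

F = (AUC_ev / D_ev) / (AUC_iv / D_iv)
  = (70.2/375) / (393/250)
  = 0.1872 / 1.572 = 0.1191
  = 11.91%

F = 11.9%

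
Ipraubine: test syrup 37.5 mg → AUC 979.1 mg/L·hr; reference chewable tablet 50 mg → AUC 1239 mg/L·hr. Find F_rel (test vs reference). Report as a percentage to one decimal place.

F_rel = 105.4%

F_rel = (AUC_test/D_test) / (AUC_ref/D_ref)
      = (979.1/37.5) / (1239/50)
      = 26.1093 / 24.78 = 1.0536 = 105.36%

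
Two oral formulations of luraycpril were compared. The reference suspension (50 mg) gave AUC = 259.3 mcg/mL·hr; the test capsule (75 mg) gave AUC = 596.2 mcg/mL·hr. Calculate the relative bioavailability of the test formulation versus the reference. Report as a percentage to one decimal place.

F_rel = 153.3%

F_rel = (AUC_test/D_test) / (AUC_ref/D_ref)
      = (596.2/75) / (259.3/50)
      = 7.94933 / 5.186 = 1.5328 = 153.28%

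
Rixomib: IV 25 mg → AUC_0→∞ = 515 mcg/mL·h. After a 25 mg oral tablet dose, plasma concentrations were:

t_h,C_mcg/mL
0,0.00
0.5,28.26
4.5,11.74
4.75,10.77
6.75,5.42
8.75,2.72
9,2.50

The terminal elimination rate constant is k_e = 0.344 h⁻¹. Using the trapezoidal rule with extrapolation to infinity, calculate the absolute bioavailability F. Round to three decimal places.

Trapezoidal AUC_0→9 (oral tablet):
  [0→0.5]: (0.00+28.26)/2 × 0.5 = 7.065
  [0.5→4.5]: (28.26+11.74)/2 × 4 = 80.0
  [4.5→4.75]: (11.74+10.77)/2 × 0.25 = 2.81375
  [4.75→6.75]: (10.77+5.42)/2 × 2 = 16.19
  [6.75→8.75]: (5.42+2.72)/2 × 2 = 8.14
  [8.75→9]: (2.72+2.50)/2 × 0.25 = 0.6525
  Sum = 114.86125 mcg/mL·h
Tail: C_last/k_e = 2.50/0.344 = 7.267
AUC_0→∞ (oral tablet) = 114.86125 + 7.267 = 122.12825 mcg/mL·h
F = (AUC_ev/D_ev)/(AUC_iv/D_iv) = (122.12825/25)/(515/25) = 4.88513/20.6 = 0.2371

F = 0.237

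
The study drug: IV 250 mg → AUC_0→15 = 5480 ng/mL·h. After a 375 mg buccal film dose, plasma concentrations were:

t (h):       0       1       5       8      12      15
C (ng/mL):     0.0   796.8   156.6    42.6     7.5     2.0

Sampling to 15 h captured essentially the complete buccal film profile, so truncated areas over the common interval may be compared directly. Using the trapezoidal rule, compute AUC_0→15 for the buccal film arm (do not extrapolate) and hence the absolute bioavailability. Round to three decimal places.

Trapezoidal AUC_0→15 (buccal film):
  [0→1]: (0.0+796.8)/2 × 1 = 398.4
  [1→5]: (796.8+156.6)/2 × 4 = 1906.8
  [5→8]: (156.6+42.6)/2 × 3 = 298.8
  [8→12]: (42.6+7.5)/2 × 4 = 100.2
  [12→15]: (7.5+2.0)/2 × 3 = 14.25
  Sum = 2718.45 ng/mL·h
F = (AUC_ev/D_ev)/(AUC_iv/D_iv) = (2718.45/375)/(5480/250) = 7.2492/21.92 = 0.3307

F = 0.331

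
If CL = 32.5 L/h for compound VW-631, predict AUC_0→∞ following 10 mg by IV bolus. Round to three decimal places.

AUC_0→∞ = Dose_iv / CL
        = 10 / 32.5 = 0.307692 mg/L·h

AUC = 0.308 mg/L·h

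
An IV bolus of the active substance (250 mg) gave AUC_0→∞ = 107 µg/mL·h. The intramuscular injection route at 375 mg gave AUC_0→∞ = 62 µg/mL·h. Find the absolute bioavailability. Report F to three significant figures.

F = (AUC_ev / D_ev) / (AUC_iv / D_iv)
  = (62/375) / (107/250)
  = 0.165333 / 0.428 = 0.3863

F = 0.386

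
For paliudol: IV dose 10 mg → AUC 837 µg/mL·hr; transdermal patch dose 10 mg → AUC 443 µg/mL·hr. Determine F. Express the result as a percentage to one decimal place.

F = (AUC_ev / D_ev) / (AUC_iv / D_iv)
  = (443/10) / (837/10)
  = 44.3 / 83.7 = 0.5293
  = 52.93%

F = 52.9%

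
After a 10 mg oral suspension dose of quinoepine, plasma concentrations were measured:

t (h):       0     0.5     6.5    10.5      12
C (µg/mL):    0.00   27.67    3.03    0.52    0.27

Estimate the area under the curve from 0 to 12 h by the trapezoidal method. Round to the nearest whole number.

Trapezoidal AUC_0→12:
  [0→0.5]: (0.00+27.67)/2 × 0.5 = 6.9175
  [0.5→6.5]: (27.67+3.03)/2 × 6 = 92.1
  [6.5→10.5]: (3.03+0.52)/2 × 4 = 7.1
  [10.5→12]: (0.52+0.27)/2 × 1.5 = 0.5925
  Sum = 106.71 µg/mL·h

AUC = 107 µg/mL·h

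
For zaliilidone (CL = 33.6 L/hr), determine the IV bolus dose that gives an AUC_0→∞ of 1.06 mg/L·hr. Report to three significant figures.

Dose_iv = CL × AUC_0→∞
     = 33.6 × 1.06 = 35.616 mg

Dose = 35.6 mg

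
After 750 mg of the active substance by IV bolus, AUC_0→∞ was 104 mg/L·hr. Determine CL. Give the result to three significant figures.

CL = 7.21 L/hr

CL = Dose_iv / AUC_0→∞
   = 750 / 104 = 7.21154 L/hr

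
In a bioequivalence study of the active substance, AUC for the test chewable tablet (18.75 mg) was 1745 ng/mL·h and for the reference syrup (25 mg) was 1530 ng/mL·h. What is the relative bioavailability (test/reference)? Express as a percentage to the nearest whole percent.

F_rel = 152%

F_rel = (AUC_test/D_test) / (AUC_ref/D_ref)
      = (1745/18.75) / (1530/25)
      = 93.0667 / 61.2 = 1.5207 = 152.07%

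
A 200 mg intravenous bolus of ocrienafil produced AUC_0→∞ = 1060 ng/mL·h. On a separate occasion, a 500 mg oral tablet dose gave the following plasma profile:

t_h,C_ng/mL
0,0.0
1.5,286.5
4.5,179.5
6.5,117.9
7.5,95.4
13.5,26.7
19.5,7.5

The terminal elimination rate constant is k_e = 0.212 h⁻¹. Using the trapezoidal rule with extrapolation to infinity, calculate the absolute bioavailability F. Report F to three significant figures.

Trapezoidal AUC_0→19.5 (oral tablet):
  [0→1.5]: (0.0+286.5)/2 × 1.5 = 214.875
  [1.5→4.5]: (286.5+179.5)/2 × 3 = 699.0
  [4.5→6.5]: (179.5+117.9)/2 × 2 = 297.4
  [6.5→7.5]: (117.9+95.4)/2 × 1 = 106.65
  [7.5→13.5]: (95.4+26.7)/2 × 6 = 366.3
  [13.5→19.5]: (26.7+7.5)/2 × 6 = 102.6
  Sum = 1786.825 ng/mL·h
Tail: C_last/k_e = 7.5/0.212 = 35.377
AUC_0→∞ (oral tablet) = 1786.825 + 35.377 = 1822.202 ng/mL·h
F = (AUC_ev/D_ev)/(AUC_iv/D_iv) = (1822.202/500)/(1060/200) = 3.644404/5.3 = 0.6876

F = 0.688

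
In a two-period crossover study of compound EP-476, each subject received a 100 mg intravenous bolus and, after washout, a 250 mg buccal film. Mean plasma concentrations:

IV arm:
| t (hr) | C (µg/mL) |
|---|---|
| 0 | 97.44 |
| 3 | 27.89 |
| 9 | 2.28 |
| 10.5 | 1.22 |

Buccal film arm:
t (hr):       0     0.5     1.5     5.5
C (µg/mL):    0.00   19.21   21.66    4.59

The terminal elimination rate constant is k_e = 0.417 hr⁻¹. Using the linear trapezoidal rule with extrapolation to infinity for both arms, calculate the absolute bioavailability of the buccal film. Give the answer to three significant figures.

Trapezoidal AUC_0→10.5 (IV):
  [0→3]: (97.44+27.89)/2 × 3 = 187.995
  [3→9]: (27.89+2.28)/2 × 6 = 90.51
  [9→10.5]: (2.28+1.22)/2 × 1.5 = 2.625
  Sum = 281.13 µg/mL·hr
IV tail: 1.22/0.417 = 2.926; AUC_iv,0→∞ = 281.13 + 2.926 = 284.056 µg/mL·hr
Trapezoidal AUC_0→5.5 (buccal film):
  [0→0.5]: (0.00+19.21)/2 × 0.5 = 4.8025
  [0.5→1.5]: (19.21+21.66)/2 × 1 = 20.435
  [1.5→5.5]: (21.66+4.59)/2 × 4 = 52.5
  Sum = 77.7375 µg/mL·hr
buccal film tail: 4.59/0.417 = 11.007; AUC_ev,0→∞ = 77.7375 + 11.007 = 88.7445 µg/mL·hr
F = (AUC_ev/D_ev)/(AUC_iv/D_iv) = (88.7445/250)/(284.056/100) = 0.354978/2.84056 = 0.1250

F = 0.125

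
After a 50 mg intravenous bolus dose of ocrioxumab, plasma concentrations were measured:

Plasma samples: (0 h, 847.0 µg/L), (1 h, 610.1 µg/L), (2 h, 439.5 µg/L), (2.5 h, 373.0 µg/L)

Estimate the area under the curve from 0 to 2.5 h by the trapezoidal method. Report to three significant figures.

Trapezoidal AUC_0→2.5:
  [0→1]: (847.0+610.1)/2 × 1 = 728.55
  [1→2]: (610.1+439.5)/2 × 1 = 524.8
  [2→2.5]: (439.5+373.0)/2 × 0.5 = 203.125
  Sum = 1456.475 µg/L·h

AUC = 1460 µg/L·h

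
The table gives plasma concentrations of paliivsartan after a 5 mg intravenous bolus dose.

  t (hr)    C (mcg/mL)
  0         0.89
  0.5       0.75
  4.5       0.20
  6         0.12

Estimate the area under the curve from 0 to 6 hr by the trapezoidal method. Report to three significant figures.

AUC = 2.55 mcg/mL·hr

Trapezoidal AUC_0→6:
  [0→0.5]: (0.89+0.75)/2 × 0.5 = 0.41
  [0.5→4.5]: (0.75+0.20)/2 × 4 = 1.9
  [4.5→6]: (0.20+0.12)/2 × 1.5 = 0.24
  Sum = 2.55 mcg/mL·hr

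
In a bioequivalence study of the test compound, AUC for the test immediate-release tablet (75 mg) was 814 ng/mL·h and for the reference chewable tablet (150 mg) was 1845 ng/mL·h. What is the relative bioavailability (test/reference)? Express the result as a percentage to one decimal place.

F_rel = 88.2%

F_rel = (AUC_test/D_test) / (AUC_ref/D_ref)
      = (814/75) / (1845/150)
      = 10.8533 / 12.3 = 0.8824 = 88.24%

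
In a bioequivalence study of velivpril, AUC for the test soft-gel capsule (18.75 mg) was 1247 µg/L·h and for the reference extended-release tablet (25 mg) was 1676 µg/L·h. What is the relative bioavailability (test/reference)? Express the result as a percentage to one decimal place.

F_rel = 99.2%

F_rel = (AUC_test/D_test) / (AUC_ref/D_ref)
      = (1247/18.75) / (1676/25)
      = 66.5067 / 67.04 = 0.9920 = 99.20%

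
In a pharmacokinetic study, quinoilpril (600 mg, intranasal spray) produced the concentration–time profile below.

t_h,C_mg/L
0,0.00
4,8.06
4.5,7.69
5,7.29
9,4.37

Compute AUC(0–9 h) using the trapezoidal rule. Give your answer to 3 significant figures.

Trapezoidal AUC_0→9:
  [0→4]: (0.00+8.06)/2 × 4 = 16.12
  [4→4.5]: (8.06+7.69)/2 × 0.5 = 3.9375
  [4.5→5]: (7.69+7.29)/2 × 0.5 = 3.745
  [5→9]: (7.29+4.37)/2 × 4 = 23.32
  Sum = 47.1225 mg/L·h

AUC = 47.1 mg/L·h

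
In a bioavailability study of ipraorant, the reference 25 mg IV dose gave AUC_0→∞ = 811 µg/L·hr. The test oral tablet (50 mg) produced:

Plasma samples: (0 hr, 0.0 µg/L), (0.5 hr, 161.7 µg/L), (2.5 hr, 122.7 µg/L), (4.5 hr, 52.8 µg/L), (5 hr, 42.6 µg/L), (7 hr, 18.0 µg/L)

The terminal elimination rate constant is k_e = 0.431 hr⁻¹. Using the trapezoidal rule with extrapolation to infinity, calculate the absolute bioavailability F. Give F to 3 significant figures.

Trapezoidal AUC_0→7 (oral tablet):
  [0→0.5]: (0.0+161.7)/2 × 0.5 = 40.425
  [0.5→2.5]: (161.7+122.7)/2 × 2 = 284.4
  [2.5→4.5]: (122.7+52.8)/2 × 2 = 175.5
  [4.5→5]: (52.8+42.6)/2 × 0.5 = 23.85
  [5→7]: (42.6+18.0)/2 × 2 = 60.6
  Sum = 584.775 µg/L·hr
Tail: C_last/k_e = 18.0/0.431 = 41.763
AUC_0→∞ (oral tablet) = 584.775 + 41.763 = 626.538 µg/L·hr
F = (AUC_ev/D_ev)/(AUC_iv/D_iv) = (626.538/50)/(811/25) = 12.53076/32.44 = 0.3863

F = 0.386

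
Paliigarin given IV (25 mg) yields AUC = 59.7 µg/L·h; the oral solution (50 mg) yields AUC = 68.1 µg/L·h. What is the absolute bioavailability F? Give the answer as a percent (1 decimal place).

F = (AUC_ev / D_ev) / (AUC_iv / D_iv)
  = (68.1/50) / (59.7/25)
  = 1.362 / 2.388 = 0.5704
  = 57.04%

F = 57.0%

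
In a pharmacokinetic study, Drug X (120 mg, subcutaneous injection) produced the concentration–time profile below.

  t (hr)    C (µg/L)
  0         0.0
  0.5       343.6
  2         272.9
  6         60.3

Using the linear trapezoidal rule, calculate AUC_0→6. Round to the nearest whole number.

AUC = 1215 µg/L·hr

Trapezoidal AUC_0→6:
  [0→0.5]: (0.0+343.6)/2 × 0.5 = 85.9
  [0.5→2]: (343.6+272.9)/2 × 1.5 = 462.375
  [2→6]: (272.9+60.3)/2 × 4 = 666.4
  Sum = 1214.675 µg/L·hr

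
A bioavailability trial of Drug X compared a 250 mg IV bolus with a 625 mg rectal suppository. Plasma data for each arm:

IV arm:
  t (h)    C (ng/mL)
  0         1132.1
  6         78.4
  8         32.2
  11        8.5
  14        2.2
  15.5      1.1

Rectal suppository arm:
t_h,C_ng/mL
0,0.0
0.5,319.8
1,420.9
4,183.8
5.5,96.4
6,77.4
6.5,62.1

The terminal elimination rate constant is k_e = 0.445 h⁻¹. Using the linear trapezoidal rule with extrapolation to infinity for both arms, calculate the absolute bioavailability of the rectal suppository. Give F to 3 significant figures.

F = 0.167

Trapezoidal AUC_0→15.5 (IV):
  [0→6]: (1132.1+78.4)/2 × 6 = 3631.5
  [6→8]: (78.4+32.2)/2 × 2 = 110.6
  [8→11]: (32.2+8.5)/2 × 3 = 61.05
  [11→14]: (8.5+2.2)/2 × 3 = 16.05
  [14→15.5]: (2.2+1.1)/2 × 1.5 = 2.475
  Sum = 3821.675 ng/mL·h
IV tail: 1.1/0.445 = 2.472; AUC_iv,0→∞ = 3821.675 + 2.472 = 3824.147 ng/mL·h
Trapezoidal AUC_0→6.5 (rectal suppository):
  [0→0.5]: (0.0+319.8)/2 × 0.5 = 79.95
  [0.5→1]: (319.8+420.9)/2 × 0.5 = 185.175
  [1→4]: (420.9+183.8)/2 × 3 = 907.05
  [4→5.5]: (183.8+96.4)/2 × 1.5 = 210.15
  [5.5→6]: (96.4+77.4)/2 × 0.5 = 43.45
  [6→6.5]: (77.4+62.1)/2 × 0.5 = 34.875
  Sum = 1460.65 ng/mL·h
rectal suppository tail: 62.1/0.445 = 139.551; AUC_ev,0→∞ = 1460.65 + 139.551 = 1600.201 ng/mL·h
F = (AUC_ev/D_ev)/(AUC_iv/D_iv) = (1600.201/625)/(3824.147/250) = 2.5603216/15.296588 = 0.1674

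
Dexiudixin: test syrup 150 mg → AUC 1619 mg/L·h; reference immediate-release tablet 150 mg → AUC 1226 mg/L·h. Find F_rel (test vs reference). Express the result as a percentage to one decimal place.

F_rel = (AUC_test/D_test) / (AUC_ref/D_ref)
      = (1619/150) / (1226/150)
      = 10.7933 / 8.17333 = 1.3206 = 132.06%

F_rel = 132.1%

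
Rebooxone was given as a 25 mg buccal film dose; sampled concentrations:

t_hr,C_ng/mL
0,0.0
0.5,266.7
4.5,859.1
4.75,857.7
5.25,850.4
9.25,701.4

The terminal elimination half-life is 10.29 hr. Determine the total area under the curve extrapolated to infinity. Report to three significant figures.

Trapezoidal AUC_0→9.25:
  [0→0.5]: (0.0+266.7)/2 × 0.5 = 66.675
  [0.5→4.5]: (266.7+859.1)/2 × 4 = 2251.6
  [4.5→4.75]: (859.1+857.7)/2 × 0.25 = 214.6
  [4.75→5.25]: (857.7+850.4)/2 × 0.5 = 427.025
  [5.25→9.25]: (850.4+701.4)/2 × 4 = 3103.6
  Sum = 6063.5 ng/mL·hr
k_e = ln2 / t½ = 0.693147 / 10.29 = 0.0674 hr^-1
Extrapolated tail: C_last / k_e = 701.4 / 0.0674 = 10406.528
AUC_0→∞ = 6063.5 + 10406.528 = 16470.028 ng/mL·hr

AUC = 16500 ng/mL·hr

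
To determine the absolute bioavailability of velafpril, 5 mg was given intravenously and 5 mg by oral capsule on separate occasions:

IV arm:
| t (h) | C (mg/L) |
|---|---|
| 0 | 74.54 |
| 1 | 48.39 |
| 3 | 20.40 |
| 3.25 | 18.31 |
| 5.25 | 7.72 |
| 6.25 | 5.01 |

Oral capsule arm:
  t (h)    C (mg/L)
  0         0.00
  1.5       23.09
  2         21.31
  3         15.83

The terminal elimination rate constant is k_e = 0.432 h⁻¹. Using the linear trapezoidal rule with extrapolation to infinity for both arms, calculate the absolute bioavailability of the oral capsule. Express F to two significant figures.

F = 0.47

Trapezoidal AUC_0→6.25 (IV):
  [0→1]: (74.54+48.39)/2 × 1 = 61.465
  [1→3]: (48.39+20.40)/2 × 2 = 68.79
  [3→3.25]: (20.40+18.31)/2 × 0.25 = 4.83875
  [3.25→5.25]: (18.31+7.72)/2 × 2 = 26.03
  [5.25→6.25]: (7.72+5.01)/2 × 1 = 6.365
  Sum = 167.48875 mg/L·h
IV tail: 5.01/0.432 = 11.597; AUC_iv,0→∞ = 167.48875 + 11.597 = 179.08575 mg/L·h
Trapezoidal AUC_0→3 (oral capsule):
  [0→1.5]: (0.00+23.09)/2 × 1.5 = 17.3175
  [1.5→2]: (23.09+21.31)/2 × 0.5 = 11.1
  [2→3]: (21.31+15.83)/2 × 1 = 18.57
  Sum = 46.9875 mg/L·h
oral capsule tail: 15.83/0.432 = 36.644; AUC_ev,0→∞ = 46.9875 + 36.644 = 83.6315 mg/L·h
F = (AUC_ev/D_ev)/(AUC_iv/D_iv) = (83.6315/5)/(179.08575/5) = 16.7263/35.81715 = 0.4670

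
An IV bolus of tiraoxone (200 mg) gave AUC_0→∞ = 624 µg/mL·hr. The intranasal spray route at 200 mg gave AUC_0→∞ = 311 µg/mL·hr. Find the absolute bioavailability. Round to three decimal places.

F = 0.498

F = (AUC_ev / D_ev) / (AUC_iv / D_iv)
  = (311/200) / (624/200)
  = 1.555 / 3.12 = 0.4984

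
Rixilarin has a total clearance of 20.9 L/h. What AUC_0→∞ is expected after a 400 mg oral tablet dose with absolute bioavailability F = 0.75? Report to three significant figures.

AUC_0→∞ = F × Dose / CL
        = 0.75 × 400 / 20.9 = 14.3541 mg/L·h

AUC = 14.4 mg/L·h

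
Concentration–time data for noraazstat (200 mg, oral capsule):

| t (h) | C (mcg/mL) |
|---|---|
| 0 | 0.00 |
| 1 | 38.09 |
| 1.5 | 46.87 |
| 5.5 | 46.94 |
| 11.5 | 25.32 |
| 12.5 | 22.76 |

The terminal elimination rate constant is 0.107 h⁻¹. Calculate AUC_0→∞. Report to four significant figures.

Trapezoidal AUC_0→12.5:
  [0→1]: (0.00+38.09)/2 × 1 = 19.045
  [1→1.5]: (38.09+46.87)/2 × 0.5 = 21.24
  [1.5→5.5]: (46.87+46.94)/2 × 4 = 187.62
  [5.5→11.5]: (46.94+25.32)/2 × 6 = 216.78
  [11.5→12.5]: (25.32+22.76)/2 × 1 = 24.04
  Sum = 468.725 mcg/mL·h
Extrapolated tail: C_last / k_e = 22.76 / 0.107 = 212.710
AUC_0→∞ = 468.725 + 212.710 = 681.435 mcg/mL·h

AUC = 681.4 mcg/mL·h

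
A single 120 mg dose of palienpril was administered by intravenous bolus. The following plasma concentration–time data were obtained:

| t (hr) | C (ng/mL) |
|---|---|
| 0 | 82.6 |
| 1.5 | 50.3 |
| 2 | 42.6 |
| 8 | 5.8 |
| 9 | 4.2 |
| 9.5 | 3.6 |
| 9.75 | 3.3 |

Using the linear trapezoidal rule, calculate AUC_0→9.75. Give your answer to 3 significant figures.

Trapezoidal AUC_0→9.75:
  [0→1.5]: (82.6+50.3)/2 × 1.5 = 99.675
  [1.5→2]: (50.3+42.6)/2 × 0.5 = 23.225
  [2→8]: (42.6+5.8)/2 × 6 = 145.2
  [8→9]: (5.8+4.2)/2 × 1 = 5.0
  [9→9.5]: (4.2+3.6)/2 × 0.5 = 1.95
  [9.5→9.75]: (3.6+3.3)/2 × 0.25 = 0.8625
  Sum = 275.9125 ng/mL·hr

AUC = 276 ng/mL·hr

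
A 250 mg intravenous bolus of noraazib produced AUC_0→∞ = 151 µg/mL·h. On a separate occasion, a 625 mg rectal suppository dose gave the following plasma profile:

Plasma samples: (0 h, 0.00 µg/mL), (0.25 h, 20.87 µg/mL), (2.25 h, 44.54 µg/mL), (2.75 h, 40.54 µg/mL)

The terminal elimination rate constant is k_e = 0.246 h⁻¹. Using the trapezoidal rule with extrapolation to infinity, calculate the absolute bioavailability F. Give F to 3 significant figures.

F = 0.673

Trapezoidal AUC_0→2.75 (rectal suppository):
  [0→0.25]: (0.00+20.87)/2 × 0.25 = 2.60875
  [0.25→2.25]: (20.87+44.54)/2 × 2 = 65.41
  [2.25→2.75]: (44.54+40.54)/2 × 0.5 = 21.27
  Sum = 89.28875 µg/mL·h
Tail: C_last/k_e = 40.54/0.246 = 164.797
AUC_0→∞ (rectal suppository) = 89.28875 + 164.797 = 254.08575 µg/mL·h
F = (AUC_ev/D_ev)/(AUC_iv/D_iv) = (254.08575/625)/(151/250) = 0.4065372/0.604 = 0.6731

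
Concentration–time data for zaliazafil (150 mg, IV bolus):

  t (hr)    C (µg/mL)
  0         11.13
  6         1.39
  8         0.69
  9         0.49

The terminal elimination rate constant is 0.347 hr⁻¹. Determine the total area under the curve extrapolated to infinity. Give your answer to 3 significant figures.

Trapezoidal AUC_0→9:
  [0→6]: (11.13+1.39)/2 × 6 = 37.56
  [6→8]: (1.39+0.69)/2 × 2 = 2.08
  [8→9]: (0.69+0.49)/2 × 1 = 0.59
  Sum = 40.23 µg/mL·hr
Extrapolated tail: C_last / k_e = 0.49 / 0.347 = 1.412
AUC_0→∞ = 40.23 + 1.412 = 41.642 µg/mL·hr

AUC = 41.6 µg/mL·hr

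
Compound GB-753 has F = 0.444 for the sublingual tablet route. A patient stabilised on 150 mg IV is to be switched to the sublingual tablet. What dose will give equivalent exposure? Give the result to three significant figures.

For equal systemic exposure: F × D_ev = D_iv
D_ev = D_iv / F = 150 / 0.444 = 337.838 mg

D_sublingual = 338 mg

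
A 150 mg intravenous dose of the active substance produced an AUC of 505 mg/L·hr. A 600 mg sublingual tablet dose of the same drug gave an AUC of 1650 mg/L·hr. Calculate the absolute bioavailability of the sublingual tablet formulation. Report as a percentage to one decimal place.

F = 81.7%

F = (AUC_ev / D_ev) / (AUC_iv / D_iv)
  = (1650/600) / (505/150)
  = 2.75 / 3.36667 = 0.8168
  = 81.68%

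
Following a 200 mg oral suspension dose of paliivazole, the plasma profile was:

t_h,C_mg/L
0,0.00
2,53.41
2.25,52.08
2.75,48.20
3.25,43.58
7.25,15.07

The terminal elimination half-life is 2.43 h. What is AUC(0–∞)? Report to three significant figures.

AUC = 285 mg/L·h

Trapezoidal AUC_0→7.25:
  [0→2]: (0.00+53.41)/2 × 2 = 53.41
  [2→2.25]: (53.41+52.08)/2 × 0.25 = 13.18625
  [2.25→2.75]: (52.08+48.20)/2 × 0.5 = 25.07
  [2.75→3.25]: (48.20+43.58)/2 × 0.5 = 22.945
  [3.25→7.25]: (43.58+15.07)/2 × 4 = 117.3
  Sum = 231.91125 mg/L·h
k_e = ln2 / t½ = 0.693147 / 2.43 = 0.2852 h^-1
Extrapolated tail: C_last / k_e = 15.07 / 0.2852 = 52.840
AUC_0→∞ = 231.91125 + 52.840 = 284.75125 mg/L·h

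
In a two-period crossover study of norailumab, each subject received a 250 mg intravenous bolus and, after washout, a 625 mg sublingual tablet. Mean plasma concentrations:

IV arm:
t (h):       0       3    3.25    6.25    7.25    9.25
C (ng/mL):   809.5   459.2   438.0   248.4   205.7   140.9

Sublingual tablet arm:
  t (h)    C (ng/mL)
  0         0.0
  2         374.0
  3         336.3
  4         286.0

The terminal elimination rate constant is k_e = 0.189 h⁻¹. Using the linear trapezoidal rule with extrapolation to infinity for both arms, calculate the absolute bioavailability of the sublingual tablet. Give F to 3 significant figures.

Trapezoidal AUC_0→9.25 (IV):
  [0→3]: (809.5+459.2)/2 × 3 = 1903.05
  [3→3.25]: (459.2+438.0)/2 × 0.25 = 112.15
  [3.25→6.25]: (438.0+248.4)/2 × 3 = 1029.6
  [6.25→7.25]: (248.4+205.7)/2 × 1 = 227.05
  [7.25→9.25]: (205.7+140.9)/2 × 2 = 346.6
  Sum = 3618.45 ng/mL·h
IV tail: 140.9/0.189 = 745.503; AUC_iv,0→∞ = 3618.45 + 745.503 = 4363.953 ng/mL·h
Trapezoidal AUC_0→4 (sublingual tablet):
  [0→2]: (0.0+374.0)/2 × 2 = 374.0
  [2→3]: (374.0+336.3)/2 × 1 = 355.15
  [3→4]: (336.3+286.0)/2 × 1 = 311.15
  Sum = 1040.3 ng/mL·h
sublingual tablet tail: 286.0/0.189 = 1513.228; AUC_ev,0→∞ = 1040.3 + 1513.228 = 2553.528 ng/mL·h
F = (AUC_ev/D_ev)/(AUC_iv/D_iv) = (2553.528/625)/(4363.953/250) = 4.0856448/17.455812 = 0.2341

F = 0.234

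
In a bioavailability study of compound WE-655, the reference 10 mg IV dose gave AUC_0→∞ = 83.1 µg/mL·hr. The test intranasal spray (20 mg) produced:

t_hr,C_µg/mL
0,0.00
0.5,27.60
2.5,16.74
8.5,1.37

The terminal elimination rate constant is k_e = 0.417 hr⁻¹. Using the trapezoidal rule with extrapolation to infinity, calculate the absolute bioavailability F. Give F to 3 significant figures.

F = 0.655

Trapezoidal AUC_0→8.5 (intranasal spray):
  [0→0.5]: (0.00+27.60)/2 × 0.5 = 6.9
  [0.5→2.5]: (27.60+16.74)/2 × 2 = 44.34
  [2.5→8.5]: (16.74+1.37)/2 × 6 = 54.33
  Sum = 105.57 µg/mL·hr
Tail: C_last/k_e = 1.37/0.417 = 3.285
AUC_0→∞ (intranasal spray) = 105.57 + 3.285 = 108.855 µg/mL·hr
F = (AUC_ev/D_ev)/(AUC_iv/D_iv) = (108.855/20)/(83.1/10) = 5.44275/8.31 = 0.6550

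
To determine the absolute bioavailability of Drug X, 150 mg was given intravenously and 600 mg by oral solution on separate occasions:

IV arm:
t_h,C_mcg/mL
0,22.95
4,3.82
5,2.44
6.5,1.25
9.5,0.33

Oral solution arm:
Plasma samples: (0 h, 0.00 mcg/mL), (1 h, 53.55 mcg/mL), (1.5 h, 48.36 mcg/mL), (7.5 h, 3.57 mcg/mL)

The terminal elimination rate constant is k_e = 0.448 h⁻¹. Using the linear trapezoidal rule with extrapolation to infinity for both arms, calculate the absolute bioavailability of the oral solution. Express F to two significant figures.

Trapezoidal AUC_0→9.5 (IV):
  [0→4]: (22.95+3.82)/2 × 4 = 53.54
  [4→5]: (3.82+2.44)/2 × 1 = 3.13
  [5→6.5]: (2.44+1.25)/2 × 1.5 = 2.7675
  [6.5→9.5]: (1.25+0.33)/2 × 3 = 2.37
  Sum = 61.8075 mcg/mL·h
IV tail: 0.33/0.448 = 0.737; AUC_iv,0→∞ = 61.8075 + 0.737 = 62.5445 mcg/mL·h
Trapezoidal AUC_0→7.5 (oral solution):
  [0→1]: (0.00+53.55)/2 × 1 = 26.775
  [1→1.5]: (53.55+48.36)/2 × 0.5 = 25.4775
  [1.5→7.5]: (48.36+3.57)/2 × 6 = 155.79
  Sum = 208.0425 mcg/mL·h
oral solution tail: 3.57/0.448 = 7.969; AUC_ev,0→∞ = 208.0425 + 7.969 = 216.0115 mcg/mL·h
F = (AUC_ev/D_ev)/(AUC_iv/D_iv) = (216.0115/600)/(62.5445/150) = 0.360019/0.416963 = 0.8634

F = 0.86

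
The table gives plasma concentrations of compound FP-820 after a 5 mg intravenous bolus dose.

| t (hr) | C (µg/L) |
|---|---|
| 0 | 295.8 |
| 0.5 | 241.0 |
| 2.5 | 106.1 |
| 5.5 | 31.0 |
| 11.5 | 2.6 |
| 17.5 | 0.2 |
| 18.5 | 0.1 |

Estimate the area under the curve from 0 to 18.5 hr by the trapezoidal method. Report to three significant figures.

Trapezoidal AUC_0→18.5:
  [0→0.5]: (295.8+241.0)/2 × 0.5 = 134.2
  [0.5→2.5]: (241.0+106.1)/2 × 2 = 347.1
  [2.5→5.5]: (106.1+31.0)/2 × 3 = 205.65
  [5.5→11.5]: (31.0+2.6)/2 × 6 = 100.8
  [11.5→17.5]: (2.6+0.2)/2 × 6 = 8.4
  [17.5→18.5]: (0.2+0.1)/2 × 1 = 0.15
  Sum = 796.3 µg/L·hr

AUC = 796 µg/L·hr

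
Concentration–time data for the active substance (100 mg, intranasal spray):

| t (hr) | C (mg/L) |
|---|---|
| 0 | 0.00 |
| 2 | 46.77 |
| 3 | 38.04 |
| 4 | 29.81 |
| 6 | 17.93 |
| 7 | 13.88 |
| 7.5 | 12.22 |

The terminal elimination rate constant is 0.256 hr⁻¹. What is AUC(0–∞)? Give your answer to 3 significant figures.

Trapezoidal AUC_0→7.5:
  [0→2]: (0.00+46.77)/2 × 2 = 46.77
  [2→3]: (46.77+38.04)/2 × 1 = 42.405
  [3→4]: (38.04+29.81)/2 × 1 = 33.925
  [4→6]: (29.81+17.93)/2 × 2 = 47.74
  [6→7]: (17.93+13.88)/2 × 1 = 15.905
  [7→7.5]: (13.88+12.22)/2 × 0.5 = 6.525
  Sum = 193.27 mg/L·hr
Extrapolated tail: C_last / k_e = 12.22 / 0.256 = 47.734
AUC_0→∞ = 193.27 + 47.734 = 241.004 mg/L·hr

AUC = 241 mg/L·hr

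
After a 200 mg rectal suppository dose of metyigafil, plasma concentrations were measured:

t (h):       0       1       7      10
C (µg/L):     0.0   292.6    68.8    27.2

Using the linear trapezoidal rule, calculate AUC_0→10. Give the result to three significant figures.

Trapezoidal AUC_0→10:
  [0→1]: (0.0+292.6)/2 × 1 = 146.3
  [1→7]: (292.6+68.8)/2 × 6 = 1084.2
  [7→10]: (68.8+27.2)/2 × 3 = 144.0
  Sum = 1374.5 µg/L·h

AUC = 1370 µg/L·h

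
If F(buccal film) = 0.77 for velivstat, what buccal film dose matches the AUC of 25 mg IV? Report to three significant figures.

For equal systemic exposure: F × D_ev = D_iv
D_ev = D_iv / F = 25 / 0.77 = 32.4675 mg

D_buccal = 32.5 mg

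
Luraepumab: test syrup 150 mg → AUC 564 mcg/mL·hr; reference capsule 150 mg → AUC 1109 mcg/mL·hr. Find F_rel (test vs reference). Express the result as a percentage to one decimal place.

F_rel = (AUC_test/D_test) / (AUC_ref/D_ref)
      = (564/150) / (1109/150)
      = 3.76 / 7.39333 = 0.5086 = 50.86%

F_rel = 50.9%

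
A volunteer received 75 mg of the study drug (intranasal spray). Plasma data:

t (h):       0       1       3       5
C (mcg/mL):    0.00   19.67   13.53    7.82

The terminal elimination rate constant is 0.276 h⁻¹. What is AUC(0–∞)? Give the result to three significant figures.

Trapezoidal AUC_0→5:
  [0→1]: (0.00+19.67)/2 × 1 = 9.835
  [1→3]: (19.67+13.53)/2 × 2 = 33.2
  [3→5]: (13.53+7.82)/2 × 2 = 21.35
  Sum = 64.385 mcg/mL·h
Extrapolated tail: C_last / k_e = 7.82 / 0.276 = 28.333
AUC_0→∞ = 64.385 + 28.333 = 92.718 mcg/mL·h

AUC = 92.7 mcg/mL·h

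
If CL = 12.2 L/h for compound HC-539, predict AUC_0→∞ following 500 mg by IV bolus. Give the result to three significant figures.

AUC_0→∞ = Dose_iv / CL
        = 500 / 12.2 = 40.9836 mg/L·h

AUC = 41.0 mg/L·h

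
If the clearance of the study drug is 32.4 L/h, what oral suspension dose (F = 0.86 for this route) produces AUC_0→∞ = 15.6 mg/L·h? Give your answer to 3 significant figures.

Dose = CL × AUC_0→∞ / F
     = 32.4 × 15.6 / 0.86 = 587.721 mg

Dose = 588 mg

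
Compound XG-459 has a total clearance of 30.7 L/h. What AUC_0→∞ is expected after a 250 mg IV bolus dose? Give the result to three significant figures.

AUC_0→∞ = Dose_iv / CL
        = 250 / 30.7 = 8.14332 mg/L·h

AUC = 8.14 mg/L·h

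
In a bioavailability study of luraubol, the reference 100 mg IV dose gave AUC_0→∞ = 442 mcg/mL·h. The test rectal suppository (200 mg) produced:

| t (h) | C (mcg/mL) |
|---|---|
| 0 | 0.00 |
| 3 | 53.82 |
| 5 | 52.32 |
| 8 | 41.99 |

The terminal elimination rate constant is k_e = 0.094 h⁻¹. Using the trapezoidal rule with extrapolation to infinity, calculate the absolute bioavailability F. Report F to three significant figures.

F = 0.877

Trapezoidal AUC_0→8 (rectal suppository):
  [0→3]: (0.00+53.82)/2 × 3 = 80.73
  [3→5]: (53.82+52.32)/2 × 2 = 106.14
  [5→8]: (52.32+41.99)/2 × 3 = 141.465
  Sum = 328.335 mcg/mL·h
Tail: C_last/k_e = 41.99/0.094 = 446.702
AUC_0→∞ (rectal suppository) = 328.335 + 446.702 = 775.037 mcg/mL·h
F = (AUC_ev/D_ev)/(AUC_iv/D_iv) = (775.037/200)/(442/100) = 3.875185/4.42 = 0.8767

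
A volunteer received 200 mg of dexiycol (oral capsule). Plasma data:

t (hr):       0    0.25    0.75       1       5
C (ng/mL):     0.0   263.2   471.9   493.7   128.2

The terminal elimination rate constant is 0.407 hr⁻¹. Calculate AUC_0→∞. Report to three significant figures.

AUC = 1900 ng/mL·hr

Trapezoidal AUC_0→5:
  [0→0.25]: (0.0+263.2)/2 × 0.25 = 32.9
  [0.25→0.75]: (263.2+471.9)/2 × 0.5 = 183.775
  [0.75→1]: (471.9+493.7)/2 × 0.25 = 120.7
  [1→5]: (493.7+128.2)/2 × 4 = 1243.8
  Sum = 1581.175 ng/mL·hr
Extrapolated tail: C_last / k_e = 128.2 / 0.407 = 314.988
AUC_0→∞ = 1581.175 + 314.988 = 1896.163 ng/mL·hr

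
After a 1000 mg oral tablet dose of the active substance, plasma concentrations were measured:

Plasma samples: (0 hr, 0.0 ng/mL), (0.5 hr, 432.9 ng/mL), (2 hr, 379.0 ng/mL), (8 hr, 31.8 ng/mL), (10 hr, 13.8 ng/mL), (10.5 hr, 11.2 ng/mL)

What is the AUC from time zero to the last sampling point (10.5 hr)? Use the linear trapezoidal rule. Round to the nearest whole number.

Trapezoidal AUC_0→10.5:
  [0→0.5]: (0.0+432.9)/2 × 0.5 = 108.225
  [0.5→2]: (432.9+379.0)/2 × 1.5 = 608.925
  [2→8]: (379.0+31.8)/2 × 6 = 1232.4
  [8→10]: (31.8+13.8)/2 × 2 = 45.6
  [10→10.5]: (13.8+11.2)/2 × 0.5 = 6.25
  Sum = 2001.4 ng/mL·hr

AUC = 2001 ng/mL·hr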